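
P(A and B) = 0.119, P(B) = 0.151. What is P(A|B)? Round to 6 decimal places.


P(A|B) = P(A and B) / P(B) = 0.119 / 0.151 = 119/151 ≈ 0.78807947

0.788079


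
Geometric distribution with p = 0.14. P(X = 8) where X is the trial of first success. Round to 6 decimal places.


P = (1-p)^(k-1) * p
(1-p)^(k-1) = 0.86^7 ≈ 0.3479278
P = 0.3479278 * 0.14 ≈ 0.04870990

0.048710


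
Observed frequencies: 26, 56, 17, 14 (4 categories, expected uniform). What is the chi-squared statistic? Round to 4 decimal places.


chi2 = sum((O-E)^2/E), E = total/4
total = 113, E = 113/4 = 28.25
(26 - 28.25)^2 / 28.25 = 5.0625 / 28.25 = 81/452 ≈ 0.179204
(56 - 28.25)^2 / 28.25 = 770.0625 / 28.25 = 12321/452 ≈ 27.258850
(17 - 28.25)^2 / 28.25 = 126.5625 / 28.25 = 2025/452 ≈ 4.480088
(14 - 28.25)^2 / 28.25 = 203.0625 / 28.25 = 3249/452 ≈ 7.188053
chi2 = 4419/113 ≈ 39.106195

39.1062


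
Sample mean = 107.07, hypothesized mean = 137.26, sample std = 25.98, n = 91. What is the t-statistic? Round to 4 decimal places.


t = (xbar - mu0) / (s/sqrt(n))
xbar - mu0 = 107.07 - 137.26 = -30.19
sqrt(91) ≈ 9.53939201
s/sqrt(n) = 25.98 / 9.53939201 ≈ 2.72344401
t = -30.19 / 2.72344401 ≈ -11.085229

-11.0852


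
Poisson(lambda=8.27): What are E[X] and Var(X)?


E[X] = Var(X) = lambda = 8.27

8.27, 8.27


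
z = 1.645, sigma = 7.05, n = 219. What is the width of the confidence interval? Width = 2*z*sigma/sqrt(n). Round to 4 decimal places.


width = 2*z*sigma/sqrt(n)
2*z*sigma = 2 * 1.645 * 7.05 = 23.1945
sqrt(219) ≈ 14.798649
width = 23.1945 / 14.798649 ≈ 1.567339

1.5673


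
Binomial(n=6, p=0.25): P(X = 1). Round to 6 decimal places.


P = C(n,k) * p^k * (1-p)^(n-k)
C(6,1) = 6
p^k = 0.25^1 = 0.25
(1-p)^(n-k) = 0.75^5 = 243/1024 ≈ 0.2373047
P = 6 * 0.25 * 0.2373047 = 729/2048 ≈ 0.355957

0.355957


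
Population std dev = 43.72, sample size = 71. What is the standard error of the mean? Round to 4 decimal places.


SE = sigma / sqrt(n)
sqrt(71) ≈ 8.426150
SE = 43.72 / 8.426150 ≈ 5.188609

5.1886


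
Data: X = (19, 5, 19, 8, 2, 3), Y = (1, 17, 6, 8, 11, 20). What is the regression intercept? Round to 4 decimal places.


a = ybar - b*xbar, where b = sum((xi-xbar)(yi-ybar)) / sum((xi-xbar)^2)
n = 6, xbar = 56/6 = 28/3 ≈ 9.333333, ybar = 63/6 = 10.5
Sxy = sum((xi-xbar)(yi-ybar)) = -224
Sxx = sum((xi-xbar)^2) = 904/3 ≈ 301.333333
b = Sxy / Sxx = -84/113 ≈ -0.743363
a = 10.5 - (-0.743363) * 9.333333 = 3941/226 ≈ 17.438053

17.4381


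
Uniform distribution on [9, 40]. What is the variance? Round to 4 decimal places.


Var = (b-a)^2 / 12
(b-a)^2 = (40 - 9)^2 = 961
Var = 961/12 ≈ 80.083333

80.0833


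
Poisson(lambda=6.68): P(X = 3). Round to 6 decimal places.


P = e^(-lam) * lam^k / k!
e^(-6.68) ≈ 0.001255778
lam^k = 6.68^3 = 298.077632
k! = 3! = 6
P = 0.001255778 * 298.077632 / 6 ≈ 0.062387

0.062387


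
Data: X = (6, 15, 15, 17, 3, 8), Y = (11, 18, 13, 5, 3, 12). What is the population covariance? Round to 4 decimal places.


Cov = (1/n)*sum((xi-xbar)(yi-ybar))
n = 6, xbar = 64/6 = 32/3 ≈ 10.666667, ybar = 62/6 = 31/3 ≈ 10.333333
sum((xi-xbar)(yi-ybar)) = 179/3 ≈ 59.666667
Cov = 59.666667 / 6 = 179/18 ≈ 9.944444

9.9444


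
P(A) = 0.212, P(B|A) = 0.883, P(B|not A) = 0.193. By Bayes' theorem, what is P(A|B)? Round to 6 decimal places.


P(A|B) = P(B|A)*P(A) / P(B), P(B) = P(B|A)*P(A) + P(B|not A)*P(not A)
P(B|A)*P(A) = 0.883 * 0.212 = 0.187196
P(B|not A)*P(not A) = 0.193 * 0.788 = 0.152084
P(B) = 0.187196 + 0.152084 = 0.33928
P(A|B) = 0.187196 / 0.33928 ≈ 0.55174487

0.551745


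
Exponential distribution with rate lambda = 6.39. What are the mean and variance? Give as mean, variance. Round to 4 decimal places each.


mean = 1/lam, var = 1/lam^2
mean = 1 / 6.39 = 100/639 ≈ 0.156495
lam^2 = 6.39^2 = 40.8321
var = 1 / 40.8321 ≈ 0.024491

0.1565, 0.0245


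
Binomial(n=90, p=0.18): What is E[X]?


E[X] = n*p = 90 * 0.18 = 16.2

16.2


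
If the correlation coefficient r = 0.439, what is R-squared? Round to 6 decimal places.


R^2 = r^2 = (0.439)^2 = 0.192721

0.192721


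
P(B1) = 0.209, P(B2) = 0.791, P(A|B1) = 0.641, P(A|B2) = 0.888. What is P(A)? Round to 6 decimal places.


P(A) = P(A|B1)*P(B1) + P(A|B2)*P(B2)
P(A|B1)*P(B1) = 0.641 * 0.209 = 0.133969
P(A|B2)*P(B2) = 0.888 * 0.791 = 0.702408
P(A) = 0.133969 + 0.702408 = 0.836377

0.836377


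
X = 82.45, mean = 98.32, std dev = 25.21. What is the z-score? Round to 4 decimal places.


z = (X - mu) / sigma
X - mu = 82.45 - 98.32 = -15.87
z = -15.87 / 25.21 = -1587/2521 ≈ -0.629512

-0.6295


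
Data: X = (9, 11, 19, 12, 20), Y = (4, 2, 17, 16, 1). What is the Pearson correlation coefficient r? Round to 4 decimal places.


r = sum((xi-xbar)(yi-ybar)) / sqrt(sum((xi-xbar)^2) * sum((yi-ybar)^2))
n = 5, xbar = 71/5 = 14.2, ybar = 40/5 = 8
Sxy = sum((xi-xbar)(yi-ybar)) = 25
Sxx = sum((xi-xbar)^2) = 98.8
Syy = sum((yi-ybar)^2) = 246
sqrt(Sxx*Syy) ≈ 155.899968
r = Sxy / sqrt(Sxx*Syy) = 25 / 155.899968 ≈ 0.160359

0.1604


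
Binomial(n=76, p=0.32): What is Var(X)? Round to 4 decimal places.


Var = n*p*(1-p) = 76 * 0.32 * 0.68 = 16.5376

16.5376


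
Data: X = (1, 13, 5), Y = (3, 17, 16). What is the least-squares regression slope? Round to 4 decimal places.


b = sum((xi-xbar)(yi-ybar)) / sum((xi-xbar)^2)
n = 3, xbar = 19/3 ≈ 6.333333, ybar = 36/3 = 12
Sxy = sum((xi-xbar)(yi-ybar)) = 76
Sxx = sum((xi-xbar)^2) = 224/3 ≈ 74.666667
b = Sxy / Sxx = 57/56 ≈ 1.017857

1.0179


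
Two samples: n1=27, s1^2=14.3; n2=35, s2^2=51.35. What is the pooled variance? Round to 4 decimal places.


sp^2 = ((n1-1)*s1^2 + (n2-1)*s2^2)/(n1+n2-2)
(n1-1)*s1^2 = 26 * 14.3 = 371.8
(n2-1)*s2^2 = 34 * 51.35 = 1745.9
numerator = 371.8 + 1745.9 = 2117.7
n1+n2-2 = 60
sp^2 = 2117.7 / 60 = 35.295

35.2950


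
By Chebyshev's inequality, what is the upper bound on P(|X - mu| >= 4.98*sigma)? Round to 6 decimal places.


P <= 1/k^2
k^2 = 4.98^2 = 24.8004
1/k^2 = 1 / 24.8004 ≈ 0.04032193

0.040322


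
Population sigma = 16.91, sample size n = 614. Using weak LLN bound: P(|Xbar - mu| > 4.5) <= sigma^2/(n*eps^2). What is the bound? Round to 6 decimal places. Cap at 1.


bound = min(1, sigma^2/(n*eps^2))
sigma^2 = 16.91^2 = 285.9481
n*eps^2 = 614 * 4.5^2 = 614 * 20.25 = 12433.5
sigma^2/(n*eps^2) = 285.9481 / 12433.5 ≈ 0.02299820

0.022998


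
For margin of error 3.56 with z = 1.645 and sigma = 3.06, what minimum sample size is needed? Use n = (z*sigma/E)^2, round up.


z*sigma/E = 1.645 * 3.06 / 3.56 ≈ 1.413961
(z*sigma/E)^2 ≈ 1.999285
round up: n = 2

2


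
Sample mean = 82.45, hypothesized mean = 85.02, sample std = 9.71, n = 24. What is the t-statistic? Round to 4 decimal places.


t = (xbar - mu0) / (s/sqrt(n))
xbar - mu0 = 82.45 - 85.02 = -2.57
sqrt(24) ≈ 4.89897949
s/sqrt(n) = 9.71 / 4.89897949 ≈ 1.98204545
t = -2.57 / 1.98204545 ≈ -1.296640

-1.2966


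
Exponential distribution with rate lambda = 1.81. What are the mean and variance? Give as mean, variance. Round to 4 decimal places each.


mean = 1/lam, var = 1/lam^2
mean = 1 / 1.81 = 100/181 ≈ 0.552486
lam^2 = 1.81^2 = 3.2761
var = 1 / 3.2761 ≈ 0.305241

0.5525, 0.3052


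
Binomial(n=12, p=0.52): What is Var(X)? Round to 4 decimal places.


Var = n*p*(1-p) = 12 * 0.52 * 0.48 = 2.9952

2.9952


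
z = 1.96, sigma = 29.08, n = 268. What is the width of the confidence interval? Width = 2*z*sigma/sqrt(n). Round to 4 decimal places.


width = 2*z*sigma/sqrt(n)
2*z*sigma = 2 * 1.96 * 29.08 = 113.9936
sqrt(268) ≈ 16.370706
width = 113.9936 / 16.370706 ≈ 6.963267

6.9633


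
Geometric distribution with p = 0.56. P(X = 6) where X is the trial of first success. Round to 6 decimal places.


P = (1-p)^(k-1) * p
(1-p)^(k-1) = 0.44^5 ≈ 0.01649162
P = 0.01649162 * 0.56 ≈ 0.009235309

0.009235


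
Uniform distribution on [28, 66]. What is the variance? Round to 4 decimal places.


Var = (b-a)^2 / 12
(b-a)^2 = (66 - 28)^2 = 1444
Var = 1444/12 ≈ 120.333333

120.3333


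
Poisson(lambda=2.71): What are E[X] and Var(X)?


E[X] = Var(X) = lambda = 2.71

2.71, 2.71


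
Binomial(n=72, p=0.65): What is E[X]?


E[X] = n*p = 72 * 0.65 = 46.8

46.8


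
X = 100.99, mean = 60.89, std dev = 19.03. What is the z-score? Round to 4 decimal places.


z = (X - mu) / sigma
X - mu = 100.99 - 60.89 = 40.1
z = 40.1 / 19.03 = 4010/1903 ≈ 2.107199

2.1072


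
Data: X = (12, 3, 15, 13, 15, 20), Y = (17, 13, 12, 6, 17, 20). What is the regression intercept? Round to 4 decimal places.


a = ybar - b*xbar, where b = sum((xi-xbar)(yi-ybar)) / sum((xi-xbar)^2)
n = 6, xbar = 78/6 = 13, ybar = 85/6 ≈ 14.166667
Sxy = sum((xi-xbar)(yi-ybar)) = 51
Sxx = sum((xi-xbar)^2) = 158
b = Sxy / Sxx = 51/158 ≈ 0.322785
a = 14.166667 - 0.322785 * 13 = 2363/237 ≈ 9.970464

9.9705


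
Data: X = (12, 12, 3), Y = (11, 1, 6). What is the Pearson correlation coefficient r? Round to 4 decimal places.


r = sum((xi-xbar)(yi-ybar)) / sqrt(sum((xi-xbar)^2) * sum((yi-ybar)^2))
n = 3, xbar = 27/3 = 9, ybar = 18/3 = 6
Sxy = sum((xi-xbar)(yi-ybar)) = 0
Sxx = sum((xi-xbar)^2) = 54
Syy = sum((yi-ybar)^2) = 50
sqrt(Sxx*Syy) ≈ 51.961524
r = Sxy / sqrt(Sxx*Syy) = 0 / 51.961524 ≈ 0.000000

0.0000


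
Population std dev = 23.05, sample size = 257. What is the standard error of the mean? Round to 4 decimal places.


SE = sigma / sqrt(n)
sqrt(257) ≈ 16.031220
SE = 23.05 / 16.031220 ≈ 1.437819

1.4378


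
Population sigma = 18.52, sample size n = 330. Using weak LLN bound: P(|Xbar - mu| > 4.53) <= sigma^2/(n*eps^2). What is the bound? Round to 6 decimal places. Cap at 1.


bound = min(1, sigma^2/(n*eps^2))
sigma^2 = 18.52^2 = 342.9904
n*eps^2 = 330 * 4.53^2 = 330 * 20.5209 = 6771.897
sigma^2/(n*eps^2) = 342.9904 / 6771.897 ≈ 0.05064909

0.050649


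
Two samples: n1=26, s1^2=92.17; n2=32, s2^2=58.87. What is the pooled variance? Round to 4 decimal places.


sp^2 = ((n1-1)*s1^2 + (n2-1)*s2^2)/(n1+n2-2)
(n1-1)*s1^2 = 25 * 92.17 = 2304.25
(n2-1)*s2^2 = 31 * 58.87 = 1824.97
numerator = 2304.25 + 1824.97 = 4129.22
n1+n2-2 = 56
sp^2 = 4129.22 / 56 = 206461/2800 ≈ 73.736071

73.7361


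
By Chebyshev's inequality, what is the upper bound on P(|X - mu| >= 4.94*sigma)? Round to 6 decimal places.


P <= 1/k^2
k^2 = 4.94^2 = 24.4036
1/k^2 = 1 / 24.4036 ≈ 0.04097756

0.040978


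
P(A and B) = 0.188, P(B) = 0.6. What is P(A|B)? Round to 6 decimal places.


P(A|B) = P(A and B) / P(B) = 0.188 / 0.6 = 47/150 ≈ 0.31333333

0.313333


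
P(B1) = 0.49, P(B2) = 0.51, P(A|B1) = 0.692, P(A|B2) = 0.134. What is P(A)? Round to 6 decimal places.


P(A) = P(A|B1)*P(B1) + P(A|B2)*P(B2)
P(A|B1)*P(B1) = 0.692 * 0.49 = 0.33908
P(A|B2)*P(B2) = 0.134 * 0.51 = 0.06834
P(A) = 0.33908 + 0.06834 = 0.40742

0.407420


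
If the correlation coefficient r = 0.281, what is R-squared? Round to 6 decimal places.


R^2 = r^2 = (0.281)^2 = 0.078961

0.078961


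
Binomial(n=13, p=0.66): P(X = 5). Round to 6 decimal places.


P = C(n,k) * p^k * (1-p)^(n-k)
C(13,5) = 1287
p^k = 0.66^5 ≈ 0.1252333
(1-p)^(n-k) = 0.34^8 ≈ 0.0001785794
P = 1287 * 0.1252333 * 0.0001785794 ≈ 0.028783

0.028783


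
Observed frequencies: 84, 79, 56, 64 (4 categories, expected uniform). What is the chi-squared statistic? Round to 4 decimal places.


chi2 = sum((O-E)^2/E), E = total/4
total = 283, E = 283/4 = 70.75
(84 - 70.75)^2 / 70.75 = 175.5625 / 70.75 = 2809/1132 ≈ 2.481449
(79 - 70.75)^2 / 70.75 = 68.0625 / 70.75 = 1089/1132 ≈ 0.962014
(56 - 70.75)^2 / 70.75 = 217.5625 / 70.75 = 3481/1132 ≈ 3.075088
(64 - 70.75)^2 / 70.75 = 45.5625 / 70.75 = 729/1132 ≈ 0.643993
chi2 = 2027/283 ≈ 7.162544

7.1625


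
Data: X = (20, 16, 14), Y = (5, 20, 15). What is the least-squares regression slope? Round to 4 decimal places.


b = sum((xi-xbar)(yi-ybar)) / sum((xi-xbar)^2)
n = 3, xbar = 50/3 ≈ 16.666667, ybar = 40/3 ≈ 13.333333
Sxy = sum((xi-xbar)(yi-ybar)) = -110/3 ≈ -36.666667
Sxx = sum((xi-xbar)^2) = 56/3 ≈ 18.666667
b = Sxy / Sxx = -55/28 ≈ -1.964286

-1.9643


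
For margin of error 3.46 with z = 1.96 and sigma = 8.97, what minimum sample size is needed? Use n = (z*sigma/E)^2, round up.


z*sigma/E = 1.96 * 8.97 / 3.46 = 43953/8650 ≈ 5.081272
(z*sigma/E)^2 ≈ 25.819322
round up: n = 26

26


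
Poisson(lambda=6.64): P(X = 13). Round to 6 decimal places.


P = e^(-lam) * lam^k / k!
e^(-6.64) ≈ 0.001307027
lam^k = 6.64^13 ≈ 48773624656.715680
k! = 13! = 6227020800
P = 0.001307027 * 48773624656.715680 / 6227020800 ≈ 0.010237

0.010237


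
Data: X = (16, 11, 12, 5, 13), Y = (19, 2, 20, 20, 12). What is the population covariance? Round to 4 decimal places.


Cov = (1/n)*sum((xi-xbar)(yi-ybar))
n = 5, xbar = 57/5 = 11.4, ybar = 73/5 = 14.6
sum((xi-xbar)(yi-ybar)) = -10.2
Cov = -10.2 / 5 = -2.04

-2.0400


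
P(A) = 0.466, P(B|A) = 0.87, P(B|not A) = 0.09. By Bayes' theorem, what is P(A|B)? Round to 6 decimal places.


P(A|B) = P(B|A)*P(A) / P(B), P(B) = P(B|A)*P(A) + P(B|not A)*P(not A)
P(B|A)*P(A) = 0.87 * 0.466 = 0.40542
P(B|not A)*P(not A) = 0.09 * 0.534 = 0.04806
P(B) = 0.40542 + 0.04806 = 0.45348
P(A|B) = 0.40542 / 0.45348 = 6757/7558 ≈ 0.89401958

0.894020


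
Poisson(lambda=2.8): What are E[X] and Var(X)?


E[X] = Var(X) = lambda = 2.8

2.8, 2.8


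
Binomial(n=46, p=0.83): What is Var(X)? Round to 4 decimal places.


Var = n*p*(1-p) = 46 * 0.83 * 0.17 = 6.4906

6.4906


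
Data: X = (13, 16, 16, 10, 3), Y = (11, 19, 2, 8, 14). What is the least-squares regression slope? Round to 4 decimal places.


b = sum((xi-xbar)(yi-ybar)) / sum((xi-xbar)^2)
n = 5, xbar = 58/5 = 11.6, ybar = 54/5 = 10.8
Sxy = sum((xi-xbar)(yi-ybar)) = -25.4
Sxx = sum((xi-xbar)^2) = 117.2
b = Sxy / Sxx = -127/586 ≈ -0.216724

-0.2167


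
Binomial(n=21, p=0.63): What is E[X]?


E[X] = n*p = 21 * 0.63 = 13.23

13.23


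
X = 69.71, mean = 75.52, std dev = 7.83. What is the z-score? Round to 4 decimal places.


z = (X - mu) / sigma
X - mu = 69.71 - 75.52 = -5.81
z = -5.81 / 7.83 = -581/783 ≈ -0.742018

-0.7420


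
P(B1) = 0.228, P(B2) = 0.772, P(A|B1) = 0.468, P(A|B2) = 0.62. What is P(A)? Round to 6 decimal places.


P(A) = P(A|B1)*P(B1) + P(A|B2)*P(B2)
P(A|B1)*P(B1) = 0.468 * 0.228 = 0.106704
P(A|B2)*P(B2) = 0.62 * 0.772 = 0.47864
P(A) = 0.106704 + 0.47864 = 0.585344

0.585344


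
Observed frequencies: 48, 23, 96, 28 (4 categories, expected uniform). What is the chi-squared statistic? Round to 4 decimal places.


chi2 = sum((O-E)^2/E), E = total/4
total = 195, E = 195/4 = 48.75
(48 - 48.75)^2 / 48.75 = 0.5625 / 48.75 = 3/260 ≈ 0.011538
(23 - 48.75)^2 / 48.75 = 663.0625 / 48.75 = 10609/780 ≈ 13.601282
(96 - 48.75)^2 / 48.75 = 2232.5625 / 48.75 = 11907/260 ≈ 45.796154
(28 - 48.75)^2 / 48.75 = 430.5625 / 48.75 = 6889/780 ≈ 8.832051
chi2 = 13307/195 ≈ 68.241026

68.2410


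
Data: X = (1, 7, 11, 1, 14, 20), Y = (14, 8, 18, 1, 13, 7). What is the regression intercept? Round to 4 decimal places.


a = ybar - b*xbar, where b = sum((xi-xbar)(yi-ybar)) / sum((xi-xbar)^2)
n = 6, xbar = 54/6 = 9, ybar = 61/6 ≈ 10.166667
Sxy = sum((xi-xbar)(yi-ybar)) = 42
Sxx = sum((xi-xbar)^2) = 282
b = Sxy / Sxx = 7/47 ≈ 0.148936
a = 10.166667 - 0.148936 * 9 = 2489/282 ≈ 8.826241

8.8262


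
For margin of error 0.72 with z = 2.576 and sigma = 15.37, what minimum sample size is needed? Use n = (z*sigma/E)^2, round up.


z*sigma/E = 2.576 * 15.37 / 0.72 = 247457/4500 ≈ 54.990444
(z*sigma/E)^2 ≈ 3023.948980
round up: n = 3024

3024


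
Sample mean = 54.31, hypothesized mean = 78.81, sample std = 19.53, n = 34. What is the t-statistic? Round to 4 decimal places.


t = (xbar - mu0) / (s/sqrt(n))
xbar - mu0 = 54.31 - 78.81 = -24.5
sqrt(34) ≈ 5.83095189
s/sqrt(n) = 19.53 / 5.83095189 ≈ 3.34936737
t = -24.5 / 3.34936737 ≈ -7.314814

-7.3148


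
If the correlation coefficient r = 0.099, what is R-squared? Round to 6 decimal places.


R^2 = r^2 = (0.099)^2 = 0.009801

0.009801


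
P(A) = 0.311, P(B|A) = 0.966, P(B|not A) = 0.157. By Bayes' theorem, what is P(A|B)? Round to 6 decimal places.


P(A|B) = P(B|A)*P(A) / P(B), P(B) = P(B|A)*P(A) + P(B|not A)*P(not A)
P(B|A)*P(A) = 0.966 * 0.311 = 0.300426
P(B|not A)*P(not A) = 0.157 * 0.689 = 0.108173
P(B) = 0.300426 + 0.108173 = 0.408599
P(A|B) = 0.300426 / 0.408599 ≈ 0.73525877

0.735259


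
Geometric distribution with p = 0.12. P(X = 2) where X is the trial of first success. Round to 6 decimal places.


P = (1-p)^(k-1) * p
(1-p)^(k-1) = 0.88^1 = 0.88
P = 0.88 * 0.12 = 0.1056

0.105600


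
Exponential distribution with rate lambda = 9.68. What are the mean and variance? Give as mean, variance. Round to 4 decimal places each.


mean = 1/lam, var = 1/lam^2
mean = 1 / 9.68 = 25/242 ≈ 0.103306
lam^2 = 9.68^2 = 93.7024
var = 1 / 93.7024 ≈ 0.010672

0.1033, 0.0107


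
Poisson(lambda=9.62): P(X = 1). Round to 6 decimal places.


P = e^(-lam) * lam^k / k!
e^(-9.62) ≈ 0.00006638762
lam^k = 9.62^1 = 9.62
k! = 1! = 1
P = 0.00006638762 * 9.62 / 1 ≈ 0.000639

0.000639


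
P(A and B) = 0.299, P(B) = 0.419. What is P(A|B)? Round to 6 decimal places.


P(A|B) = P(A and B) / P(B) = 0.299 / 0.419 = 299/419 ≈ 0.71360382

0.713604


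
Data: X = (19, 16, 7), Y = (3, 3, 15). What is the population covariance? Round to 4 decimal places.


Cov = (1/n)*sum((xi-xbar)(yi-ybar))
n = 3, xbar = 42/3 = 14, ybar = 21/3 = 7
sum((xi-xbar)(yi-ybar)) = -84
Cov = -84 / 3 = -28

-28.0000


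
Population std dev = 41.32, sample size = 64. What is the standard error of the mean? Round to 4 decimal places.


SE = sigma / sqrt(n)
sqrt(64) = 8
SE = 41.32 / 8 = 5.165

5.1650


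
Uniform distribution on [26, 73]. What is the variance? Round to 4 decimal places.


Var = (b-a)^2 / 12
(b-a)^2 = (73 - 26)^2 = 2209
Var = 2209/12 ≈ 184.083333

184.0833


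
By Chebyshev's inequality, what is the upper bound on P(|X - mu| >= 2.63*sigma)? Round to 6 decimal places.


P <= 1/k^2
k^2 = 2.63^2 = 6.9169
1/k^2 = 1 / 6.9169 ≈ 0.14457344

0.144573


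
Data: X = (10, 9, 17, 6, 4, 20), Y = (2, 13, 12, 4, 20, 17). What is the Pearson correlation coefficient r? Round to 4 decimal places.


r = sum((xi-xbar)(yi-ybar)) / sqrt(sum((xi-xbar)^2) * sum((yi-ybar)^2))
n = 6, xbar = 66/6 = 11, ybar = 68/6 = 34/3 ≈ 11.333333
Sxy = sum((xi-xbar)(yi-ybar)) = 37
Sxx = sum((xi-xbar)^2) = 196
Syy = sum((yi-ybar)^2) = 754/3 ≈ 251.333333
sqrt(Sxx*Syy) ≈ 221.948943
r = Sxy / sqrt(Sxx*Syy) = 37 / 221.948943 ≈ 0.166705

0.1667


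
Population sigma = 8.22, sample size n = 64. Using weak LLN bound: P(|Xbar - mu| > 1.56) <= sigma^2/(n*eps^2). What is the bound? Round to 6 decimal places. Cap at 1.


bound = min(1, sigma^2/(n*eps^2))
sigma^2 = 8.22^2 = 67.5684
n*eps^2 = 64 * 1.56^2 = 64 * 2.4336 = 155.7504
sigma^2/(n*eps^2) = 67.5684 / 155.7504 ≈ 0.43382489

0.433825


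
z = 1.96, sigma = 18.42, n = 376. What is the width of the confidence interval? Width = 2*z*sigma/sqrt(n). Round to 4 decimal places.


width = 2*z*sigma/sqrt(n)
2*z*sigma = 2 * 1.96 * 18.42 = 72.2064
sqrt(376) ≈ 19.390719
width = 72.2064 / 19.390719 ≈ 3.723761

3.7238


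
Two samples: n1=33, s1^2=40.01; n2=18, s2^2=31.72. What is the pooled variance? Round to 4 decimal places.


sp^2 = ((n1-1)*s1^2 + (n2-1)*s2^2)/(n1+n2-2)
(n1-1)*s1^2 = 32 * 40.01 = 1280.32
(n2-1)*s2^2 = 17 * 31.72 = 539.24
numerator = 1280.32 + 539.24 = 1819.56
n1+n2-2 = 49
sp^2 = 1819.56 / 49 = 45489/1225 ≈ 37.133878

37.1339


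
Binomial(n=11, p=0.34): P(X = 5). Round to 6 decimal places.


P = C(n,k) * p^k * (1-p)^(n-k)
C(11,5) = 462
p^k = 0.34^5 ≈ 0.004543542
(1-p)^(n-k) = 0.66^6 ≈ 0.08265395
P = 462 * 0.004543542 * 0.08265395 ≈ 0.173500

0.173500


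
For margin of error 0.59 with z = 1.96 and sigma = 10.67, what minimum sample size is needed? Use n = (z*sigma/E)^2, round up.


z*sigma/E = 1.96 * 10.67 / 0.59 = 52283/1475 ≈ 35.446102
(z*sigma/E)^2 ≈ 1256.426125
round up: n = 1257

1257


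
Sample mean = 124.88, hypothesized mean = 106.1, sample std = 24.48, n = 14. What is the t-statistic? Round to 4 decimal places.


t = (xbar - mu0) / (s/sqrt(n))
xbar - mu0 = 124.88 - 106.1 = 18.78
sqrt(14) ≈ 3.74165739
s/sqrt(n) = 24.48 / 3.74165739 ≈ 6.54255520
t = 18.78 / 6.54255520 ≈ 2.870438

2.8704


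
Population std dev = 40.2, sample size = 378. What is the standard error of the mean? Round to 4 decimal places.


SE = sigma / sqrt(n)
sqrt(378) ≈ 19.442222
SE = 40.2 / 19.442222 ≈ 2.067665

2.0677


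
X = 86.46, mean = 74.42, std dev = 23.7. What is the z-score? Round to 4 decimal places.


z = (X - mu) / sigma
X - mu = 86.46 - 74.42 = 12.04
z = 12.04 / 23.7 = 602/1185 ≈ 0.508017

0.5080


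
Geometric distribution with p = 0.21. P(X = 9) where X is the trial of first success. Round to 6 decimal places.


P = (1-p)^(k-1) * p
(1-p)^(k-1) = 0.79^8 ≈ 0.1517109
P = 0.1517109 * 0.21 ≈ 0.03185929

0.031859


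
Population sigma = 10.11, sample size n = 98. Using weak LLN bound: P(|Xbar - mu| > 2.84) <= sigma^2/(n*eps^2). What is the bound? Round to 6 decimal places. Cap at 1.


bound = min(1, sigma^2/(n*eps^2))
sigma^2 = 10.11^2 = 102.2121
n*eps^2 = 98 * 2.84^2 = 98 * 8.0656 = 790.4288
sigma^2/(n*eps^2) = 102.2121 / 790.4288 ≈ 0.12931222

0.129312


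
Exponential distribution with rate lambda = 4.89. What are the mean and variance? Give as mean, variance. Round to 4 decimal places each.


mean = 1/lam, var = 1/lam^2
mean = 1 / 4.89 = 100/489 ≈ 0.204499
lam^2 = 4.89^2 = 23.9121
var = 1 / 23.9121 ≈ 0.041820

0.2045, 0.0418


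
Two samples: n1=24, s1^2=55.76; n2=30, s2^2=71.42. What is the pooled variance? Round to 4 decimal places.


sp^2 = ((n1-1)*s1^2 + (n2-1)*s2^2)/(n1+n2-2)
(n1-1)*s1^2 = 23 * 55.76 = 1282.48
(n2-1)*s2^2 = 29 * 71.42 = 2071.18
numerator = 1282.48 + 2071.18 = 3353.66
n1+n2-2 = 52
sp^2 = 3353.66 / 52 = 167683/2600 ≈ 64.493462

64.4935


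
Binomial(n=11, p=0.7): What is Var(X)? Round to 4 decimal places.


Var = n*p*(1-p) = 11 * 0.7 * 0.3 = 2.31

2.3100


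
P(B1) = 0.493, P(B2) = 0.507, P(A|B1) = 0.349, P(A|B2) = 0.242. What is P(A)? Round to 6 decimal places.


P(A) = P(A|B1)*P(B1) + P(A|B2)*P(B2)
P(A|B1)*P(B1) = 0.349 * 0.493 = 0.172057
P(A|B2)*P(B2) = 0.242 * 0.507 = 0.122694
P(A) = 0.172057 + 0.122694 = 0.294751

0.294751


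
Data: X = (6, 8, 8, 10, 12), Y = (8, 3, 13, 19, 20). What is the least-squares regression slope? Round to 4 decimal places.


b = sum((xi-xbar)(yi-ybar)) / sum((xi-xbar)^2)
n = 5, xbar = 44/5 = 8.8, ybar = 63/5 = 12.6
Sxy = sum((xi-xbar)(yi-ybar)) = 51.6
Sxx = sum((xi-xbar)^2) = 20.8
b = Sxy / Sxx = 129/52 ≈ 2.480769

2.4808


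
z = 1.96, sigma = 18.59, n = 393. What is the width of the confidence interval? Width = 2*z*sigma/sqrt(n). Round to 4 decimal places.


width = 2*z*sigma/sqrt(n)
2*z*sigma = 2 * 1.96 * 18.59 = 72.8728
sqrt(393) ≈ 19.824228
width = 72.8728 / 19.824228 ≈ 3.675946

3.6759


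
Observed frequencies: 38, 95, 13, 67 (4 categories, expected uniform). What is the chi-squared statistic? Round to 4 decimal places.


chi2 = sum((O-E)^2/E), E = total/4
total = 213, E = 213/4 = 53.25
(38 - 53.25)^2 / 53.25 = 232.5625 / 53.25 = 3721/852 ≈ 4.367371
(95 - 53.25)^2 / 53.25 = 1743.0625 / 53.25 = 27889/852 ≈ 32.733568
(13 - 53.25)^2 / 53.25 = 1620.0625 / 53.25 = 25921/852 ≈ 30.423709
(67 - 53.25)^2 / 53.25 = 189.0625 / 53.25 = 3025/852 ≈ 3.550469
chi2 = 15139/213 ≈ 71.075117

71.0751


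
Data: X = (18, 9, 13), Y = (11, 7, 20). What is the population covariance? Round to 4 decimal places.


Cov = (1/n)*sum((xi-xbar)(yi-ybar))
n = 3, xbar = 40/3 ≈ 13.333333, ybar = 38/3 ≈ 12.666667
sum((xi-xbar)(yi-ybar)) = 43/3 ≈ 14.333333
Cov = 14.333333 / 3 = 43/9 ≈ 4.777778

4.7778


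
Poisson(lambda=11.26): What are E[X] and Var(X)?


E[X] = Var(X) = lambda = 11.26

11.26, 11.26


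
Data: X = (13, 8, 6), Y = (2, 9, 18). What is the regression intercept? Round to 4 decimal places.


a = ybar - b*xbar, where b = sum((xi-xbar)(yi-ybar)) / sum((xi-xbar)^2)
n = 3, xbar = 27/3 = 9, ybar = 29/3 ≈ 9.666667
Sxy = sum((xi-xbar)(yi-ybar)) = -55
Sxx = sum((xi-xbar)^2) = 26
b = Sxy / Sxx = -55/26 ≈ -2.115385
a = 9.666667 - (-2.115385) * 9 = 2239/78 ≈ 28.705128

28.7051


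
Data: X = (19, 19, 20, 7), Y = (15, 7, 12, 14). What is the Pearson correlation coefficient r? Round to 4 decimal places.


r = sum((xi-xbar)(yi-ybar)) / sqrt(sum((xi-xbar)^2) * sum((yi-ybar)^2))
n = 4, xbar = 65/4 = 16.25, ybar = 48/4 = 12
Sxy = sum((xi-xbar)(yi-ybar)) = -24
Sxx = sum((xi-xbar)^2) = 114.75
Syy = sum((yi-ybar)^2) = 38
sqrt(Sxx*Syy) ≈ 66.034082
r = Sxy / sqrt(Sxx*Syy) = -24 / 66.034082 ≈ -0.363449

-0.3634


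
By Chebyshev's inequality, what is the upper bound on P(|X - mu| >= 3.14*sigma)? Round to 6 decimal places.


P <= 1/k^2
k^2 = 3.14^2 = 9.8596
1/k^2 = 1 / 9.8596 ≈ 0.10142399

0.101424


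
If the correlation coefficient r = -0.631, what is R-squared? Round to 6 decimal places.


R^2 = r^2 = (-0.631)^2 = 0.398161

0.398161


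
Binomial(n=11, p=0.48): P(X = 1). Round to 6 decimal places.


P = C(n,k) * p^k * (1-p)^(n-k)
C(11,1) = 11
p^k = 0.48^1 = 0.48
(1-p)^(n-k) = 0.52^10 ≈ 0.001445551
P = 11 * 0.48 * 0.001445551 ≈ 0.007633

0.007633


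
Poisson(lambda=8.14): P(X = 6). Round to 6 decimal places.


P = e^(-lam) * lam^k / k!
e^(-8.14) ≈ 0.0002916372
lam^k = 8.14^6 ≈ 290901.813943
k! = 6! = 720
P = 0.0002916372 * 290901.813943 / 720 ≈ 0.117830

0.117830


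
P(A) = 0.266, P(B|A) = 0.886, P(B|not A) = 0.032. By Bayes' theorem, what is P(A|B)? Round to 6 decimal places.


P(A|B) = P(B|A)*P(A) / P(B), P(B) = P(B|A)*P(A) + P(B|not A)*P(not A)
P(B|A)*P(A) = 0.886 * 0.266 = 0.235676
P(B|not A)*P(not A) = 0.032 * 0.734 = 0.023488
P(B) = 0.235676 + 0.023488 = 0.259164
P(A|B) = 0.235676 / 0.259164 ≈ 0.90937013

0.909370


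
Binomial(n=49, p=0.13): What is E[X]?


E[X] = n*p = 49 * 0.13 = 6.37

6.37


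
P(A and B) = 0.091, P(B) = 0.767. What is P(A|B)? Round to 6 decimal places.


P(A|B) = P(A and B) / P(B) = 0.091 / 0.767 = 7/59 ≈ 0.11864407

0.118644


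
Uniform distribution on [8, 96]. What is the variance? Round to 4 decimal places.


Var = (b-a)^2 / 12
(b-a)^2 = (96 - 8)^2 = 7744
Var = 7744/12 ≈ 645.333333

645.3333


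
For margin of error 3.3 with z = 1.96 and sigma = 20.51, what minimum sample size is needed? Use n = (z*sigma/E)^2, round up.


z*sigma/E = 1.96 * 20.51 / 3.3 = 100499/8250 ≈ 12.181697
(z*sigma/E)^2 ≈ 148.393741
round up: n = 149

149


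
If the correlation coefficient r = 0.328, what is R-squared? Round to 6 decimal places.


R^2 = r^2 = (0.328)^2 = 0.107584

0.107584


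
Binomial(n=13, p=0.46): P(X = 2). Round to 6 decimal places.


P = C(n,k) * p^k * (1-p)^(n-k)
C(13,2) = 78
p^k = 0.46^2 = 0.2116
(1-p)^(n-k) = 0.54^11 ≈ 0.001138496
P = 78 * 0.2116 * 0.001138496 ≈ 0.018791

0.018791


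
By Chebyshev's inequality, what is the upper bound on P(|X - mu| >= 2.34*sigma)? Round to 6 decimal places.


P <= 1/k^2
k^2 = 2.34^2 = 5.4756
1/k^2 = 1 / 5.4756 ≈ 0.18262839

0.182628


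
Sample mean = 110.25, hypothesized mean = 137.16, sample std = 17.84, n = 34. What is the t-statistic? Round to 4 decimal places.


t = (xbar - mu0) / (s/sqrt(n))
xbar - mu0 = 110.25 - 137.16 = -26.91
sqrt(34) ≈ 5.83095189
s/sqrt(n) = 17.84 / 5.83095189 ≈ 3.05953476
t = -26.91 / 3.05953476 ≈ -8.795455

-8.7955


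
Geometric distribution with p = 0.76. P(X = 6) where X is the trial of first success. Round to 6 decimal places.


P = (1-p)^(k-1) * p
(1-p)^(k-1) = 0.24^5 = 0.0007962624
P = 0.0007962624 * 0.76 ≈ 0.0006051594

0.000605


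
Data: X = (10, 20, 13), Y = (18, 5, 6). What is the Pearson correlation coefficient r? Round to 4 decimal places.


r = sum((xi-xbar)(yi-ybar)) / sqrt(sum((xi-xbar)^2) * sum((yi-ybar)^2))
n = 3, xbar = 43/3 ≈ 14.333333, ybar = 29/3 ≈ 9.666667
Sxy = sum((xi-xbar)(yi-ybar)) = -173/3 ≈ -57.666667
Sxx = sum((xi-xbar)^2) = 158/3 ≈ 52.666667
Syy = sum((yi-ybar)^2) = 314/3 ≈ 104.666667
sqrt(Sxx*Syy) ≈ 74.245838
r = Sxy / sqrt(Sxx*Syy) = -57.666667 / 74.245838 ≈ -0.776699

-0.7767


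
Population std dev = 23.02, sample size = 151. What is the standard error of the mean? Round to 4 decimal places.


SE = sigma / sqrt(n)
sqrt(151) ≈ 12.288206
SE = 23.02 / 12.288206 ≈ 1.873341

1.8733


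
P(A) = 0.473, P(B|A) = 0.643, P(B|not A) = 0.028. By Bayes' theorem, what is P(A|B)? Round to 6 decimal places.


P(A|B) = P(B|A)*P(A) / P(B), P(B) = P(B|A)*P(A) + P(B|not A)*P(not A)
P(B|A)*P(A) = 0.643 * 0.473 = 0.304139
P(B|not A)*P(not A) = 0.028 * 0.527 = 0.014756
P(B) = 0.304139 + 0.014756 = 0.318895
P(A|B) = 0.304139 / 0.318895 ≈ 0.95372772

0.953728


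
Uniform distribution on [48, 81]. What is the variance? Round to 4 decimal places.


Var = (b-a)^2 / 12
(b-a)^2 = (81 - 48)^2 = 1089
Var = 1089/12 = 90.75

90.7500


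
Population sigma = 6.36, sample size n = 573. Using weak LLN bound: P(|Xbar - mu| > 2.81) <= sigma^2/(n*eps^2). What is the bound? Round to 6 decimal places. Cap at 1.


bound = min(1, sigma^2/(n*eps^2))
sigma^2 = 6.36^2 = 40.4496
n*eps^2 = 573 * 2.81^2 = 573 * 7.8961 = 4524.4653
sigma^2/(n*eps^2) = 40.4496 / 4524.4653 ≈ 0.00894019

0.008940


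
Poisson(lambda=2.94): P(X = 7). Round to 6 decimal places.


P = e^(-lam) * lam^k / k!
e^(-2.94) ≈ 0.05286573
lam^k = 2.94^7 ≈ 1898.590541
k! = 7! = 5040
P = 0.05286573 * 1898.590541 / 5040 ≈ 0.019915

0.019915


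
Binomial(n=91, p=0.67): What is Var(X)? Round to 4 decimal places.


Var = n*p*(1-p) = 91 * 0.67 * 0.33 = 20.1201

20.1201


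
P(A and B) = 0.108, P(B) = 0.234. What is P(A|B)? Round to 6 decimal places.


P(A|B) = P(A and B) / P(B) = 0.108 / 0.234 = 6/13 ≈ 0.46153846

0.461538


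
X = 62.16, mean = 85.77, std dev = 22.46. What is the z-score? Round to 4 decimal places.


z = (X - mu) / sigma
X - mu = 62.16 - 85.77 = -23.61
z = -23.61 / 22.46 = -2361/2246 ≈ -1.051202

-1.0512


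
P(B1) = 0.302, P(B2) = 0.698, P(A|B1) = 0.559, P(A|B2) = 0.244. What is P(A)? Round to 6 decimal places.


P(A) = P(A|B1)*P(B1) + P(A|B2)*P(B2)
P(A|B1)*P(B1) = 0.559 * 0.302 = 0.168818
P(A|B2)*P(B2) = 0.244 * 0.698 = 0.170312
P(A) = 0.168818 + 0.170312 = 0.33913

0.339130


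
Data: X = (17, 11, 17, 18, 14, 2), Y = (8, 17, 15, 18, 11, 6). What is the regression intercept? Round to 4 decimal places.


a = ybar - b*xbar, where b = sum((xi-xbar)(yi-ybar)) / sum((xi-xbar)^2)
n = 6, xbar = 79/6 ≈ 13.166667, ybar = 75/6 = 12.5
Sxy = sum((xi-xbar)(yi-ybar)) = 80.5
Sxx = sum((xi-xbar)^2) = 1097/6 ≈ 182.833333
b = Sxy / Sxx = 483/1097 ≈ 0.440292
a = 12.5 - 0.440292 * 13.166667 = 7353/1097 ≈ 6.702826

6.7028


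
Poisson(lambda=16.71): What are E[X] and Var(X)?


E[X] = Var(X) = lambda = 16.71

16.71, 16.71


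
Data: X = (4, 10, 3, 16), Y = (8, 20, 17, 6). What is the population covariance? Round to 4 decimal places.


Cov = (1/n)*sum((xi-xbar)(yi-ybar))
n = 4, xbar = 33/4 = 8.25, ybar = 51/4 = 12.75
sum((xi-xbar)(yi-ybar)) = -41.75
Cov = -41.75 / 4 = -10.4375

-10.4375


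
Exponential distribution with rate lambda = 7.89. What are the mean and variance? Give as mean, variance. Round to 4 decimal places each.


mean = 1/lam, var = 1/lam^2
mean = 1 / 7.89 = 100/789 ≈ 0.126743
lam^2 = 7.89^2 = 62.2521
var = 1 / 62.2521 ≈ 0.016064

0.1267, 0.0161


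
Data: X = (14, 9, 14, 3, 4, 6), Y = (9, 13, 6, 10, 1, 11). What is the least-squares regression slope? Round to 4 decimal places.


b = sum((xi-xbar)(yi-ybar)) / sum((xi-xbar)^2)
n = 6, xbar = 50/6 = 25/3 ≈ 8.333333, ybar = 50/6 = 25/3 ≈ 8.333333
Sxy = sum((xi-xbar)(yi-ybar)) = 31/3 ≈ 10.333333
Sxx = sum((xi-xbar)^2) = 352/3 ≈ 117.333333
b = Sxy / Sxx = 31/352 ≈ 0.088068

0.0881


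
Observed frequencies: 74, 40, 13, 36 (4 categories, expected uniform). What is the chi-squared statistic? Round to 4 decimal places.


chi2 = sum((O-E)^2/E), E = total/4
total = 163, E = 163/4 = 40.75
(74 - 40.75)^2 / 40.75 = 1105.5625 / 40.75 = 17689/652 ≈ 27.130368
(40 - 40.75)^2 / 40.75 = 0.5625 / 40.75 = 9/652 ≈ 0.013804
(13 - 40.75)^2 / 40.75 = 770.0625 / 40.75 = 12321/652 ≈ 18.897239
(36 - 40.75)^2 / 40.75 = 22.5625 / 40.75 = 361/652 ≈ 0.553681
chi2 = 7595/163 ≈ 46.595092

46.5951


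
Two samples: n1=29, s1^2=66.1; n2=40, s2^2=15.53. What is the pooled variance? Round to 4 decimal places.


sp^2 = ((n1-1)*s1^2 + (n2-1)*s2^2)/(n1+n2-2)
(n1-1)*s1^2 = 28 * 66.1 = 1850.8
(n2-1)*s2^2 = 39 * 15.53 = 605.67
numerator = 1850.8 + 605.67 = 2456.47
n1+n2-2 = 67
sp^2 = 2456.47 / 67 = 245647/6700 ≈ 36.663731

36.6637


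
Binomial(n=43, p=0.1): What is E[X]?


E[X] = n*p = 43 * 0.1 = 4.3

4.3


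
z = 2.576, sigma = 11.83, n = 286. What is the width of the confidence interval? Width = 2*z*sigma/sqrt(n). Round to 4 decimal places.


width = 2*z*sigma/sqrt(n)
2*z*sigma = 2 * 2.576 * 11.83 = 60.94816
sqrt(286) ≈ 16.911535
width = 60.94816 / 16.911535 ≈ 3.603940

3.6039


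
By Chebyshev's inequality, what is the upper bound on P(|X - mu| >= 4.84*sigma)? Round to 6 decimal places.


P <= 1/k^2
k^2 = 4.84^2 = 23.4256
1/k^2 = 1 / 23.4256 ≈ 0.04268834

0.042688


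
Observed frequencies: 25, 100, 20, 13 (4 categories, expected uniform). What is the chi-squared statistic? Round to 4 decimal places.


chi2 = sum((O-E)^2/E), E = total/4
total = 158, E = 158/4 = 39.5
(25 - 39.5)^2 / 39.5 = 210.25 / 39.5 = 841/158 ≈ 5.322785
(100 - 39.5)^2 / 39.5 = 3660.25 / 39.5 = 14641/158 ≈ 92.664557
(20 - 39.5)^2 / 39.5 = 380.25 / 39.5 = 1521/158 ≈ 9.626582
(13 - 39.5)^2 / 39.5 = 702.25 / 39.5 = 2809/158 ≈ 17.778481
chi2 = 9906/79 ≈ 125.392405

125.3924


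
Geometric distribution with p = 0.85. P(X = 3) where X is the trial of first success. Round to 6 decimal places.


P = (1-p)^(k-1) * p
(1-p)^(k-1) = 0.15^2 = 0.0225
P = 0.0225 * 0.85 = 0.019125

0.019125


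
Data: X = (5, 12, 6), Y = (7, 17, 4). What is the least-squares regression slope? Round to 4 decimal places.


b = sum((xi-xbar)(yi-ybar)) / sum((xi-xbar)^2)
n = 3, xbar = 23/3 ≈ 7.666667, ybar = 28/3 ≈ 9.333333
Sxy = sum((xi-xbar)(yi-ybar)) = 145/3 ≈ 48.333333
Sxx = sum((xi-xbar)^2) = 86/3 ≈ 28.666667
b = Sxy / Sxx = 145/86 ≈ 1.686047

1.6860


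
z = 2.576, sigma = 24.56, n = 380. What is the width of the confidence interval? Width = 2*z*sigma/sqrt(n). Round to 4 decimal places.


width = 2*z*sigma/sqrt(n)
2*z*sigma = 2 * 2.576 * 24.56 = 126.53312
sqrt(380) ≈ 19.493589
width = 126.53312 / 19.493589 ≈ 6.491012

6.4910


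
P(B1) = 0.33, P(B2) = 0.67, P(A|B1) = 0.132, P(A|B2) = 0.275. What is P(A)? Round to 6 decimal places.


P(A) = P(A|B1)*P(B1) + P(A|B2)*P(B2)
P(A|B1)*P(B1) = 0.132 * 0.33 = 0.04356
P(A|B2)*P(B2) = 0.275 * 0.67 = 0.18425
P(A) = 0.04356 + 0.18425 = 0.22781

0.227810


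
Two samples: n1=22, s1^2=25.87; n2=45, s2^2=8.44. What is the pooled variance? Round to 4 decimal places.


sp^2 = ((n1-1)*s1^2 + (n2-1)*s2^2)/(n1+n2-2)
(n1-1)*s1^2 = 21 * 25.87 = 543.27
(n2-1)*s2^2 = 44 * 8.44 = 371.36
numerator = 543.27 + 371.36 = 914.63
n1+n2-2 = 65
sp^2 = 914.63 / 65 = 91463/6500 ≈ 14.071231

14.0712


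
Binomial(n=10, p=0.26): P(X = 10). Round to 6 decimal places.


P = C(n,k) * p^k * (1-p)^(n-k)
C(10,10) = 1
p^k = 0.26^10 ≈ 0.000001411671
(1-p)^(n-k) = 0.74^0 = 1
P = 1 * 0.000001411671 * 1 ≈ 0.000001

0.000001


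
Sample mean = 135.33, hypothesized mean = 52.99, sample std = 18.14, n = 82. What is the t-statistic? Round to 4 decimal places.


t = (xbar - mu0) / (s/sqrt(n))
xbar - mu0 = 135.33 - 52.99 = 82.34
sqrt(82) ≈ 9.05538514
s/sqrt(n) = 18.14 / 9.05538514 ≈ 2.00322788
t = 82.34 / 2.00322788 ≈ 41.103661

41.1037


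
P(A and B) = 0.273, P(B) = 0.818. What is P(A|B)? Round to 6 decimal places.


P(A|B) = P(A and B) / P(B) = 0.273 / 0.818 = 273/818 ≈ 0.33374083

0.333741


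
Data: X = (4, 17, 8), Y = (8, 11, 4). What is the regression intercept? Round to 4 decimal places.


a = ybar - b*xbar, where b = sum((xi-xbar)(yi-ybar)) / sum((xi-xbar)^2)
n = 3, xbar = 29/3 ≈ 9.666667, ybar = 23/3 ≈ 7.666667
Sxy = sum((xi-xbar)(yi-ybar)) = 86/3 ≈ 28.666667
Sxx = sum((xi-xbar)^2) = 266/3 ≈ 88.666667
b = Sxy / Sxx = 43/133 ≈ 0.323308
a = 7.666667 - 0.323308 * 9.666667 = 604/133 ≈ 4.541353

4.5414


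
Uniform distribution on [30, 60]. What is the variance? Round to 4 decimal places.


Var = (b-a)^2 / 12
(b-a)^2 = (60 - 30)^2 = 900
Var = 900/12 = 75

75.0000


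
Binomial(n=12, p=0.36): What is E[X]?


E[X] = n*p = 12 * 0.36 = 4.32

4.32


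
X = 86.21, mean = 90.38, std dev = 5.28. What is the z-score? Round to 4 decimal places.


z = (X - mu) / sigma
X - mu = 86.21 - 90.38 = -4.17
z = -4.17 / 5.28 = -139/176 ≈ -0.789773

-0.7898


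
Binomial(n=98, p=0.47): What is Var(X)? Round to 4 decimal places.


Var = n*p*(1-p) = 98 * 0.47 * 0.53 = 24.4118

24.4118


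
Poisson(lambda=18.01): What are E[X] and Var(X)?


E[X] = Var(X) = lambda = 18.01

18.01, 18.01


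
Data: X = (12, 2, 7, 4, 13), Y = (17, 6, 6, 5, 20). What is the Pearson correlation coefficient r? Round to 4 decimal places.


r = sum((xi-xbar)(yi-ybar)) / sqrt(sum((xi-xbar)^2) * sum((yi-ybar)^2))
n = 5, xbar = 38/5 = 7.6, ybar = 54/5 = 10.8
Sxy = sum((xi-xbar)(yi-ybar)) = 127.6
Sxx = sum((xi-xbar)^2) = 93.2
Syy = sum((yi-ybar)^2) = 202.8
sqrt(Sxx*Syy) ≈ 137.480762
r = Sxy / sqrt(Sxx*Syy) = 127.6 / 137.480762 ≈ 0.928130

0.9281


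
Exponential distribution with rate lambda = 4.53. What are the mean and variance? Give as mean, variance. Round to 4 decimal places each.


mean = 1/lam, var = 1/lam^2
mean = 1 / 4.53 = 100/453 ≈ 0.220751
lam^2 = 4.53^2 = 20.5209
var = 1 / 20.5209 ≈ 0.048731

0.2208, 0.0487


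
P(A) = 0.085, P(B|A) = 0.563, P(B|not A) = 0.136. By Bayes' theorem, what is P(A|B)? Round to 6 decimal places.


P(A|B) = P(B|A)*P(A) / P(B), P(B) = P(B|A)*P(A) + P(B|not A)*P(not A)
P(B|A)*P(A) = 0.563 * 0.085 = 0.047855
P(B|not A)*P(not A) = 0.136 * 0.915 = 0.12444
P(B) = 0.047855 + 0.12444 = 0.172295
P(A|B) = 0.047855 / 0.172295 = 563/2027 ≈ 0.27775037

0.277750


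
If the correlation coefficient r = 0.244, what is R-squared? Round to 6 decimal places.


R^2 = r^2 = (0.244)^2 = 0.059536

0.059536


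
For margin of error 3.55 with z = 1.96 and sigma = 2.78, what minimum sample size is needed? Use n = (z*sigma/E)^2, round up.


z*sigma/E = 1.96 * 2.78 / 3.55 = 13622/8875 ≈ 1.534873
(z*sigma/E)^2 ≈ 2.355836
round up: n = 3

3


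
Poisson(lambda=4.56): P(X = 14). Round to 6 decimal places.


P = e^(-lam) * lam^k / k!
e^(-4.56) ≈ 0.01046206
lam^k = 4.56^14 ≈ 1680768101.866926
k! = 14! = 87178291200
P = 0.01046206 * 1680768101.866926 / 87178291200 ≈ 0.000202

0.000202


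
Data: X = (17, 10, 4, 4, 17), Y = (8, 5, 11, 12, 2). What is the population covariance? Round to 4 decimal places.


Cov = (1/n)*sum((xi-xbar)(yi-ybar))
n = 5, xbar = 52/5 = 10.4, ybar = 38/5 = 7.6
sum((xi-xbar)(yi-ybar)) = -83.2
Cov = -83.2 / 5 = -16.64

-16.6400


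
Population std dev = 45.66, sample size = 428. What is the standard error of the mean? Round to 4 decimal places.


SE = sigma / sqrt(n)
sqrt(428) ≈ 20.688161
SE = 45.66 / 20.688161 ≈ 2.207059

2.2071


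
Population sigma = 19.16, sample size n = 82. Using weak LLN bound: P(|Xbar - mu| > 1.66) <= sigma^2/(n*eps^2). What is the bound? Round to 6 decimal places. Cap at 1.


bound = min(1, sigma^2/(n*eps^2))
sigma^2 = 19.16^2 = 367.1056
n*eps^2 = 82 * 1.66^2 = 82 * 2.7556 = 225.9592
sigma^2/(n*eps^2) = 367.1056 / 225.9592 ≈ 1.62465436
this exceeds 1, so the bound is capped at 1

1.000000
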